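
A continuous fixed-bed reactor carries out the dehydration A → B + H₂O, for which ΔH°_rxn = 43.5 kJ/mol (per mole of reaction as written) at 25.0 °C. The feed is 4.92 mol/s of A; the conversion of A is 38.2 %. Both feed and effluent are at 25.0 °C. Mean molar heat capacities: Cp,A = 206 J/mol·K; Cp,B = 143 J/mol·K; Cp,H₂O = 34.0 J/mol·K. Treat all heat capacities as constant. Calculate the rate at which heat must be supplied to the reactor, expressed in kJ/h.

Q_in = 294000 kJ/h

Extent of reaction ξ = 0.382 × 4.92 = 1.8794 mol/s
Reaction term: ξ·ΔH°_rxn = 1.8794 × 43.5 = 81.756 kJ/s
Q = ΔH = 81.756 kJ/s = 81.756 kW
Heat supplied = 294320 kJ/h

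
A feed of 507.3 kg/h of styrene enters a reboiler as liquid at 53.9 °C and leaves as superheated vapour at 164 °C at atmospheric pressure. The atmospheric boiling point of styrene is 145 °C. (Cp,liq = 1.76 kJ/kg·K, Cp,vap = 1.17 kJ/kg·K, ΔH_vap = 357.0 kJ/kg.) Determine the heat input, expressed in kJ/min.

Q = 4560 kJ/min

liquid 53.9→145 °C: 160.34 kJ/kg
vaporisation at 145 °C: 357 kJ/kg
vapour 145→164 °C: 22.23 kJ/kg
Δh = 160.34 + 357 + 22.23 = 539.57 kJ/kg
Q = ṁ·Δh = 507.3 kg/h × 539.57 kJ/kg = 273720 kJ/h
|Q| = 76.034 kW = 4562 kJ/min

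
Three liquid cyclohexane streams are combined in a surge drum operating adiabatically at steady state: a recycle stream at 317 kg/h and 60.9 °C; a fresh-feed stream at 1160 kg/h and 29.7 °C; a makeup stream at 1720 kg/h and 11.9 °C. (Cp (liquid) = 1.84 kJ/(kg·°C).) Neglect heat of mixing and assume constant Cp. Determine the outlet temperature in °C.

T_out = 23.2 °C

No heat crosses the boundary, so H_out = H_in.
T_out = Σ ṁᵢCp,ᵢTᵢ / Σ ṁᵢCp,ᵢ
      = 136570 / 5882.5 = 23.217 °C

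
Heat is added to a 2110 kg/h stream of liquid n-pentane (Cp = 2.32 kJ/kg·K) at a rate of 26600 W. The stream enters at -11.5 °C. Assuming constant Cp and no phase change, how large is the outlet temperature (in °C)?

T_out = 8.06 °C

Q = 26600 W = 95760 kJ/h
ΔT = Q/(ṁ·Cp) = 95760/(2110×2.32) = 19.562 K
T_out = -11.5 + 19.562 = 8.062 °C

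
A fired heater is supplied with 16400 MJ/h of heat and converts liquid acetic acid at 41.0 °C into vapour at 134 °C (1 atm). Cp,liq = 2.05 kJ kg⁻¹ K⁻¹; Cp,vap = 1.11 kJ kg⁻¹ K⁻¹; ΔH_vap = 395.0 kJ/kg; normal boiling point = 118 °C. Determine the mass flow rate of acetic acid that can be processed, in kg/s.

Δh = 2.05×(118−41.0) + 395.0 + 1.11×(134−118) = 570.61 kJ/kg
Q = 16400 MJ/h = 4555.6 kJ/s = 4555.6 kJ/s
ṁ = Q/Δh = 4555.6 / 570.61 = 7.9837 kg/s

ṁ = 7.98 kg/s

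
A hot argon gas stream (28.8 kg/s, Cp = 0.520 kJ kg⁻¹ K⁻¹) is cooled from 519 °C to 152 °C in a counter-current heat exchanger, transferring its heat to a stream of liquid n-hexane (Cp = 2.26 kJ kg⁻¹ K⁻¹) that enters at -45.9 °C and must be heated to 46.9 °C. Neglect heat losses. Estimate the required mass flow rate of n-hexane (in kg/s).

ṁ_c = 26.2 kg/s

Heat released by hot stream: Q = 28.8 × 0.520 × (519 − 152) = 5496.2 kJ/s
Energy balance on cold side (adiabatic exchanger): Q = ṁ_c·Cp_c·(T_c,out − T_c,in)
ṁ_c = 5496.2 / [2.26 × (46.9 − -45.9)] = 26.206 kg/s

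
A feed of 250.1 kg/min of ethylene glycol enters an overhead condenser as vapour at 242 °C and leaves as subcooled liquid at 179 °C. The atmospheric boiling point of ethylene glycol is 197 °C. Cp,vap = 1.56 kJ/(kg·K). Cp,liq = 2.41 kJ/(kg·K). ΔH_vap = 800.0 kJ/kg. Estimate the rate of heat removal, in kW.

Q_c = 3810 kW

vapour 242→197 °C: -70.2 kJ/kg
condensation at 197 °C: -800 kJ/kg
liquid 197→179 °C: -43.38 kJ/kg
Δh = -70.2 + -800 + -43.38 = -913.58 kJ/kg
Q = ṁ·Δh = 250.1 kg/min × -913.58 kJ/kg = -228490 kJ/min
|Q| = 3808.1 kW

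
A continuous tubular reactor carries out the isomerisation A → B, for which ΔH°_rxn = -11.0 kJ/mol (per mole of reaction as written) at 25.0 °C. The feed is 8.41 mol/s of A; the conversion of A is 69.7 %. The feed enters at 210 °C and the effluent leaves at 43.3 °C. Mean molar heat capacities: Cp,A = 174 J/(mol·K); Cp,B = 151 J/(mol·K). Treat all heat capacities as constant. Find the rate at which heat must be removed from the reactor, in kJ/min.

Q_out = 18700 kJ/min

Extent of reaction ξ = 0.697 × 8.41 = 5.8618 mol/s
Reaction term: ξ·ΔH°_rxn = 5.8618 × -11.0 = -64.479 kJ/s
Sensible, feed 210→25 °C: -270.72 kJ/s
Outlet flows (mol/s): A 2.5482, B 5.8618
Sensible, products 25→43.3 °C: 24.312 kJ/s
Q = ΔH = -310.89 kJ/s = -310.89 kW
Heat removed = 18653 kJ/min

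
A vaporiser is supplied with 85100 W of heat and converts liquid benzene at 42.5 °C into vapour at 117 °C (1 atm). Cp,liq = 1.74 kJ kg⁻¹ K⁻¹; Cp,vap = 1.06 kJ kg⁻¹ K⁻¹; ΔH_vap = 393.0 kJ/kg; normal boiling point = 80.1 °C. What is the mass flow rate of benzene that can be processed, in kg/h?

ṁ = 616 kg/h

Δh = 1.74×(80.1−42.5) + 393.0 + 1.06×(117−80.1) = 497.54 kJ/kg
Q = 85100 W = 85.1 kJ/s = 306360 kJ/h
ṁ = Q/Δh = 306360 / 497.54 = 615.75 kg/h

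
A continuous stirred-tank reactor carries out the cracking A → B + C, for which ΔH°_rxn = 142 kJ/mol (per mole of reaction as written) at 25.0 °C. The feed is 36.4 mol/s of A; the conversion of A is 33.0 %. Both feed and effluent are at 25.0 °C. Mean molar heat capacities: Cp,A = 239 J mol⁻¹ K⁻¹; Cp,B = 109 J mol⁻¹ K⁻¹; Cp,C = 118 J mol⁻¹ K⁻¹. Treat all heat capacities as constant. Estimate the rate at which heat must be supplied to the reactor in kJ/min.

Q_in = 102000 kJ/min

Extent of reaction ξ = 0.330 × 36.4 = 12.012 mol/s
Reaction term: ξ·ΔH°_rxn = 12.012 × 142 = 1705.7 kJ/s
Q = ΔH = 1705.7 kJ/s = 1705.7 kW
Heat supplied = 102340 kJ/min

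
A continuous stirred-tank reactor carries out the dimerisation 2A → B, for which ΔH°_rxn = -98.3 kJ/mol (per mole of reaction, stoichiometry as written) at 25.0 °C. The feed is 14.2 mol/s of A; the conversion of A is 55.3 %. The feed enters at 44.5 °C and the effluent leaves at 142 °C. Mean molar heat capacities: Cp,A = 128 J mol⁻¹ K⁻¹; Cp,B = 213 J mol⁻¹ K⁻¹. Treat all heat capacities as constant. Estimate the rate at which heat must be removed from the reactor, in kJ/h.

Q_out = 823000 kJ/h

Extent of reaction ξ = 0.553 × 14.2 / 2 = 3.9263 mol/s
Reaction term: ξ·ΔH°_rxn = 3.9263 × -98.3 = -385.96 kJ/s
Sensible, feed 44.5→25 °C: -35.443 kJ/s
Outlet flows (mol/s): A 6.3474, B 3.9263
Sensible, products 25→142 °C: 192.91 kJ/s
Q = ΔH = -228.49 kJ/s = -228.49 kW
Heat removed = 822570 kJ/h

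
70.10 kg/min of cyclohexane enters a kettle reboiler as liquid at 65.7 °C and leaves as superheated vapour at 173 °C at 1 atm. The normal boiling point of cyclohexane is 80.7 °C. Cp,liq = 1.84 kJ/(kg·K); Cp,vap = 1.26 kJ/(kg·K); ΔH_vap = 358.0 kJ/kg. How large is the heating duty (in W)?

Q = 586000 W

liquid 65.7→80.7 °C: 27.6 kJ/kg
vaporisation at 80.7 °C: 358 kJ/kg
vapour 80.7→173 °C: 116.3 kJ/kg
Δh = 27.6 + 358 + 116.3 = 501.9 kJ/kg
Q = ṁ·Δh = 70.10 kg/min × 501.9 kJ/kg = 35183 kJ/min
|Q| = 586.38 kW = 586380 W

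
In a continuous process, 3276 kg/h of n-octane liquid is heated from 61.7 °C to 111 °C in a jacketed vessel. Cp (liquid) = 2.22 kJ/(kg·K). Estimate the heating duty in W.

Q = ṁ·Cp·ΔT = 3276 × 2.22 × (111 − 61.7) = 358550 kJ/h
Converting: 358550 / 3600 s = 99.596 kW
Heating duty = 99596 W

Q = 99600 W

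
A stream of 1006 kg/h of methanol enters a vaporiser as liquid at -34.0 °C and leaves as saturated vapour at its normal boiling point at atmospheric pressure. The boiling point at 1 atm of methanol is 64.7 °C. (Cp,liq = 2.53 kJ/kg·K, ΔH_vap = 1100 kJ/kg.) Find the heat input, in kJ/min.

Q = 22600 kJ/min

liquid -34.0→64.7 °C: 249.71 kJ/kg
vaporisation at 64.7 °C: 1100 kJ/kg
Δh = 249.71 + 1100 = 1349.7 kJ/kg
Q = ṁ·Δh = 1006 kg/h × 1349.7 kJ/kg = 1.3578e+06 kJ/h
|Q| = 377.17 kW = 22630 kJ/min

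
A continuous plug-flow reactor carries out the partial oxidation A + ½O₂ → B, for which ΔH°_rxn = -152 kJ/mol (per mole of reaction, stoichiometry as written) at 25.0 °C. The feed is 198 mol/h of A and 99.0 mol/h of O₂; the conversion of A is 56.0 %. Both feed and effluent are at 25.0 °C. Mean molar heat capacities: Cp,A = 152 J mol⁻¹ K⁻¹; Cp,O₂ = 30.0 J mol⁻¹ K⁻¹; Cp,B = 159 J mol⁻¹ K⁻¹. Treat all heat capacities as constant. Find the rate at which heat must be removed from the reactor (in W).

Extent of reaction ξ = 0.560 × 198 = 110.88 mol/h
Reaction term: ξ·ΔH°_rxn = 110.88 × -152 = -16854 kJ/h
Q = ΔH = -16854 kJ/h = -4.6816 kW
Heat removed = 4681.6 W

Q_out = 4680 W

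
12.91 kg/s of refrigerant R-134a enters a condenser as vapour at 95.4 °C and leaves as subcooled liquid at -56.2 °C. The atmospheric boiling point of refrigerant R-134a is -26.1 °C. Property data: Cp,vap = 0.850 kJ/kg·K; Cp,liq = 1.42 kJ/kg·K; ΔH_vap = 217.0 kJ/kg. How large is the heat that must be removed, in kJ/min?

Q_c = 281000 kJ/min

vapour 95.4→-26.1 °C: -103.27 kJ/kg
condensation at -26.1 °C: -217 kJ/kg
liquid -26.1→-56.2 °C: -42.742 kJ/kg
Δh = -103.27 + -217 + -42.742 = -363.02 kJ/kg
Q = ṁ·Δh = 12.91 kg/s × -363.02 kJ/kg = -4686.5 kJ/s
|Q| = 4686.5 kW = 281190 kJ/min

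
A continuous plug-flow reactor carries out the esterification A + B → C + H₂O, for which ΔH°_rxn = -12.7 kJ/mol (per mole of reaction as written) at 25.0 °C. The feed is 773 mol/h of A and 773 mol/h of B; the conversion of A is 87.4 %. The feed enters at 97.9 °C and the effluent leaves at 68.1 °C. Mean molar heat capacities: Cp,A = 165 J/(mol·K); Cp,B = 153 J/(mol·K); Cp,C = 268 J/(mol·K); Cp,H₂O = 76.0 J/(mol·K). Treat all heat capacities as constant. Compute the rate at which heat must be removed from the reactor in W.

Extent of reaction ξ = 0.874 × 773 = 675.6 mol/h
Reaction term: ξ·ΔH°_rxn = 675.6 × -12.7 = -8580.1 kJ/h
Sensible, feed 97.9→25 °C: -17920 kJ/h
Outlet flows (mol/h): A 97.398, B 97.398, C 675.6, H₂O 675.6
Sensible, products 25→68.1 °C: 11352 kJ/h
Q = ΔH = -15148 kJ/h = -4.2079 kW
Heat removed = 4207.9 W

Q_out = 4210 W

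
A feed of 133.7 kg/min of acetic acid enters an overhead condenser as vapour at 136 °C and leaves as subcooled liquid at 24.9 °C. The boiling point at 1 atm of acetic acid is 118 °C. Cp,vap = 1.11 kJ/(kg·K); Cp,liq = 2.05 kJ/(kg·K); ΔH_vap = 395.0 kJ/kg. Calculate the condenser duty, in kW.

vapour 136→118 °C: -19.98 kJ/kg
condensation at 118 °C: -395 kJ/kg
liquid 118→24.9 °C: -190.85 kJ/kg
Δh = -19.98 + -395 + -190.85 = -605.83 kJ/kg
Q = ṁ·Δh = 133.7 kg/min × -605.83 kJ/kg = -81000 kJ/min
|Q| = 1350 kW

Q_c = 1350 kW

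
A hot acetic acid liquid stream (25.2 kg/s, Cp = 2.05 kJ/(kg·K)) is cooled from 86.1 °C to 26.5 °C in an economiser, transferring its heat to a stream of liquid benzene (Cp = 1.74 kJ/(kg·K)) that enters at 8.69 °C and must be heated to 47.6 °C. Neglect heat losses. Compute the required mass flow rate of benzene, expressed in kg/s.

ṁ_c = 45.5 kg/s

Heat released by hot stream: Q = 25.2 × 2.05 × (86.1 − 26.5) = 3078.9 kJ/s
Energy balance on cold side (adiabatic exchanger): Q = ṁ_c·Cp_c·(T_c,out − T_c,in)
ṁ_c = 3078.9 / [1.74 × (47.6 − 8.69)] = 45.477 kg/s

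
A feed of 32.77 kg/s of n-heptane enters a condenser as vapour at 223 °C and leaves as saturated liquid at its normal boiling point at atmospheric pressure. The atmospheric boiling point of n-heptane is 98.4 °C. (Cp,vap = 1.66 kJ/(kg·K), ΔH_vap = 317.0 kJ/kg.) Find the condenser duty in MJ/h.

Q_c = 61800 MJ/h

vapour 223→98.4 °C: -206.84 kJ/kg
condensation at 98.4 °C: -317 kJ/kg
Δh = -206.84 + -317 = -523.84 kJ/kg
Q = ṁ·Δh = 32.77 kg/s × -523.84 kJ/kg = -17166 kJ/s
|Q| = 17166 kW = 61798 MJ/h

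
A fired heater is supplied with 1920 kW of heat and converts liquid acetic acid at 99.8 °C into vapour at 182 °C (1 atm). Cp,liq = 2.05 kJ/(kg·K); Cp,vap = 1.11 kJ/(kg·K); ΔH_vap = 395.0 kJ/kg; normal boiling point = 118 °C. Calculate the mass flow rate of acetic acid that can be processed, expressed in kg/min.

Δh = 2.05×(118−99.8) + 395.0 + 1.11×(182−118) = 503.35 kJ/kg
Q = 1920 kW = 1920 kJ/s = 115200 kJ/min
ṁ = Q/Δh = 115200 / 503.35 = 228.87 kg/min

ṁ = 229 kg/min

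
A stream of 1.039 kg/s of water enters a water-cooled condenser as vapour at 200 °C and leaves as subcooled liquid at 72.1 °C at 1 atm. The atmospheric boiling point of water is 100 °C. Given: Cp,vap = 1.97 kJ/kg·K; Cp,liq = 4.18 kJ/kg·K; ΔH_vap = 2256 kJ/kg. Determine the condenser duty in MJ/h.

vapour 200→100 °C: -197 kJ/kg
condensation at 100 °C: -2256 kJ/kg
liquid 100→72.1 °C: -116.62 kJ/kg
Δh = -197 + -2256 + -116.62 = -2569.6 kJ/kg
Q = ṁ·Δh = 1.039 kg/s × -2569.6 kJ/kg = -2669.8 kJ/s
|Q| = 2669.8 kW = 9611.4 MJ/h

Q_c = 9610 MJ/h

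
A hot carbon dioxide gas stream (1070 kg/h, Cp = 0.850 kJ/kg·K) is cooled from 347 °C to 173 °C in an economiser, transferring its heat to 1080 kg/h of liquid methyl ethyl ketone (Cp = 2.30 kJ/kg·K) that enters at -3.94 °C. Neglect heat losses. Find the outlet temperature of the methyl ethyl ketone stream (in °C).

Heat released by hot stream: Q = 1070 × 0.850 × (347 − 173) = 158250 kJ/h
Energy balance on cold side (adiabatic exchanger): Q = ṁ_c·Cp_c·(T_c,out − T_c,in)
T_c,out = -3.94 + 158250/(1080 × 2.30) = 59.769 °C

T_c,out = 59.8 °C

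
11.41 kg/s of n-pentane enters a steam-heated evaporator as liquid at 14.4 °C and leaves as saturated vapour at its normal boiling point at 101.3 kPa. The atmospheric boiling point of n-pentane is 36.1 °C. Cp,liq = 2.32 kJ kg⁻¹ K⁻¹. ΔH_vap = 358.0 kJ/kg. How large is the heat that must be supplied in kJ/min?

Q = 280000 kJ/min

liquid 14.4→36.1 °C: 50.344 kJ/kg
vaporisation at 36.1 °C: 358 kJ/kg
Δh = 50.344 + 358 = 408.34 kJ/kg
Q = ṁ·Δh = 11.41 kg/s × 408.34 kJ/kg = 4659.2 kJ/s
|Q| = 4659.2 kW = 279550 kJ/min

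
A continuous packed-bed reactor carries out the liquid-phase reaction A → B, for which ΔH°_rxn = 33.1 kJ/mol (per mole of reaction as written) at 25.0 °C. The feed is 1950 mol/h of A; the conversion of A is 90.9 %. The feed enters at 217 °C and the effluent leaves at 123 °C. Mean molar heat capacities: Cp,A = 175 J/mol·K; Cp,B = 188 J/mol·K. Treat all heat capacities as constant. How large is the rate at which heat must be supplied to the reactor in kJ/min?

Q_in = 481 kJ/min

Extent of reaction ξ = 0.909 × 1950 = 1772.5 mol/h
Reaction term: ξ·ΔH°_rxn = 1772.5 × 33.1 = 58671 kJ/h
Sensible, feed 217→25 °C: -65520 kJ/h
Outlet flows (mol/h): A 177.45, B 1772.5
Sensible, products 25→123 °C: 35701 kJ/h
Q = ΔH = 28852 kJ/h = 8.0145 kW
Heat supplied = 480.87 kJ/min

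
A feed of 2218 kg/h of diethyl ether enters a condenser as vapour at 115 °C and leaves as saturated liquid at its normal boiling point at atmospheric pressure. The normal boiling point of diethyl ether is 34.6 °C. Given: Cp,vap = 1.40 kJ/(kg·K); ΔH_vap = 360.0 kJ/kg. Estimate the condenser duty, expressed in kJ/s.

Q_c = 291 kJ/s

vapour 115→34.6 °C: -112.56 kJ/kg
condensation at 34.6 °C: -360 kJ/kg
Δh = -112.56 + -360 = -472.56 kJ/kg
Q = ṁ·Δh = 2218 kg/h × -472.56 kJ/kg = -1.0481e+06 kJ/h
|Q| = 291.15 kW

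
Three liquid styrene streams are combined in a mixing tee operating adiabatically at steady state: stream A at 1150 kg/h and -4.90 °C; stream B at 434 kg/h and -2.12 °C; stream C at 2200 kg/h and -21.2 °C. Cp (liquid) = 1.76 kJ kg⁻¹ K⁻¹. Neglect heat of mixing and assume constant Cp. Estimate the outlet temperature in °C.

Energy balance with Q = 0: Σ ṁᵢCp,ᵢ(T_out − Tᵢ) = 0
T_out = Σ ṁᵢCp,ᵢTᵢ / Σ ṁᵢCp,ᵢ
      = -93623 / 6659.8 = -14.058 °C

T_out = -14.1 °C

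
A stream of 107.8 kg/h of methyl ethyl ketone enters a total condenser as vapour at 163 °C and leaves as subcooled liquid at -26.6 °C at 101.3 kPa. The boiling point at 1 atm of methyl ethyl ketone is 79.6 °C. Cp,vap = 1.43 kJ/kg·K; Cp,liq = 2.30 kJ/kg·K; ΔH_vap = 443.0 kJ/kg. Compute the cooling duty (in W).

Q_c = 24200 W

vapour 163→79.6 °C: -119.26 kJ/kg
condensation at 79.6 °C: -443 kJ/kg
liquid 79.6→-26.6 °C: -244.26 kJ/kg
Δh = -119.26 + -443 + -244.26 = -806.52 kJ/kg
Q = ṁ·Δh = 107.8 kg/h × -806.52 kJ/kg = -86943 kJ/h
|Q| = 24.151 kW = 24151 W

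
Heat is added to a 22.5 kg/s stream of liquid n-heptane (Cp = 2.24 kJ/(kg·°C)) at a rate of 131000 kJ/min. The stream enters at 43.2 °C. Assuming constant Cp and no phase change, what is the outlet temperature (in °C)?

Q = 131000 kJ/min = 2183.3 kJ/s
ΔT = Q/(ṁ·Cp) = 2183.3/(22.5×2.24) = 43.32 K
T_out = 43.2 + 43.32 = 86.52 °C

T_out = 86.5 °C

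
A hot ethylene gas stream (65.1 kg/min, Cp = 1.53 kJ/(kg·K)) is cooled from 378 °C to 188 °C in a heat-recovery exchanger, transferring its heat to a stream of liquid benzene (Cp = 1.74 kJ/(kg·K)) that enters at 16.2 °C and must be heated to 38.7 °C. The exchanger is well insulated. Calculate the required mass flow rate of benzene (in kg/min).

ṁ_c = 483 kg/min

Heat released by hot stream: Q = 65.1 × 1.53 × (378 − 188) = 18925 kJ/min
Energy balance on cold side (adiabatic exchanger): Q = ṁ_c·Cp_c·(T_c,out − T_c,in)
ṁ_c = 18925 / [1.74 × (38.7 − 16.2)] = 483.39 kg/min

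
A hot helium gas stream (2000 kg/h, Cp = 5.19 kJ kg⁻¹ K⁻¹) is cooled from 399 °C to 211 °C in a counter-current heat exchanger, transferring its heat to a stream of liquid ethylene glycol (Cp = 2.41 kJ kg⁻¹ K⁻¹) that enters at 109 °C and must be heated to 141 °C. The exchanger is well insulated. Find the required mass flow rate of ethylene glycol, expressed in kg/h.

Heat released by hot stream: Q = 2000 × 5.19 × (399 − 211) = 1.9514e+06 kJ/h
Energy balance on cold side (adiabatic exchanger): Q = ṁ_c·Cp_c·(T_c,out − T_c,in)
ṁ_c = 1.9514e+06 / [2.41 × (141 − 109)] = 25304 kg/h

ṁ_c = 25300 kg/h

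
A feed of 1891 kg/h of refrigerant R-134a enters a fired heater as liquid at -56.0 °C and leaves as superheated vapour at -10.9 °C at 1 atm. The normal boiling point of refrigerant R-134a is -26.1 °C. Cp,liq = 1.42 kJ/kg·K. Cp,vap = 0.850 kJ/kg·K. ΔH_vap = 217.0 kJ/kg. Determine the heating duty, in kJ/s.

Q = 143 kJ/s

liquid -56.0→-26.1 °C: 42.458 kJ/kg
vaporisation at -26.1 °C: 217 kJ/kg
vapour -26.1→-10.9 °C: 12.92 kJ/kg
Δh = 42.458 + 217 + 12.92 = 272.38 kJ/kg
Q = ṁ·Δh = 1891 kg/h × 272.38 kJ/kg = 515070 kJ/h
|Q| = 143.07 kW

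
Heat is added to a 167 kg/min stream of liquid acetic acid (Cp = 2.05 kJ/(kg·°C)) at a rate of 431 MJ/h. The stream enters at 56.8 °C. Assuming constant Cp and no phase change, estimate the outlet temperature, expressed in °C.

T_out = 77.8 °C

Q = 431 MJ/h = 7183.3 kJ/min
ΔT = Q/(ṁ·Cp) = 7183.3/(167×2.05) = 20.982 K
T_out = 56.8 + 20.982 = 77.782 °C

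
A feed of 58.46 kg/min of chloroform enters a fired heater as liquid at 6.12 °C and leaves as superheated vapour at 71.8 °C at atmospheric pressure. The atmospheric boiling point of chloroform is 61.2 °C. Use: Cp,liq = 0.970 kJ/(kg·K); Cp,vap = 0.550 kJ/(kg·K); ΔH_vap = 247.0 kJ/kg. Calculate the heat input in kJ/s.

liquid 6.12→61.2 °C: 53.428 kJ/kg
vaporisation at 61.2 °C: 247 kJ/kg
vapour 61.2→71.8 °C: 5.83 kJ/kg
Δh = 53.428 + 247 + 5.83 = 306.26 kJ/kg
Q = ṁ·Δh = 58.46 kg/min × 306.26 kJ/kg = 17904 kJ/min
|Q| = 298.4 kW

Q = 298 kJ/s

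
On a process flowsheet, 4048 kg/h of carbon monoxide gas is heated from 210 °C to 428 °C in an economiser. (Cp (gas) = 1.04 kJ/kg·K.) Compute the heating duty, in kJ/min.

Q = ṁ·Cp·ΔT = 4048 × 1.04 × (428 − 210) = 917760 kJ/h
Converting: 917760 / 3600 s = 254.93 kW
Heating duty = 15296 kJ/min

Q = 15300 kJ/min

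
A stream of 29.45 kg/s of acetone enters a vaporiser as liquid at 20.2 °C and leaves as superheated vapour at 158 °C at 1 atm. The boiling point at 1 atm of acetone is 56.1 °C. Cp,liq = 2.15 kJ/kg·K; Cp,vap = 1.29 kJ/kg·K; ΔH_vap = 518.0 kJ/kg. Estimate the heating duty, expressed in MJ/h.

Q = 77000 MJ/h

liquid 20.2→56.1 °C: 77.185 kJ/kg
vaporisation at 56.1 °C: 518 kJ/kg
vapour 56.1→158 °C: 131.45 kJ/kg
Δh = 77.185 + 518 + 131.45 = 726.64 kJ/kg
Q = ṁ·Δh = 29.45 kg/s × 726.64 kJ/kg = 21399 kJ/s
|Q| = 21399 kW = 77038 MJ/h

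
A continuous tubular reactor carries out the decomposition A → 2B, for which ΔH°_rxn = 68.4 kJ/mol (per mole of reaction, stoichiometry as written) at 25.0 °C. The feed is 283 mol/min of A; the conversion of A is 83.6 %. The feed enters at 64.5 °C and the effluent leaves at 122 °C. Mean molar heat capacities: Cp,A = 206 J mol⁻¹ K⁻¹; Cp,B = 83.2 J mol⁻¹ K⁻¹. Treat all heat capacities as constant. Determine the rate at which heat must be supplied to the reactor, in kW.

Q_in = 310 kW

Extent of reaction ξ = 0.836 × 283 = 236.59 mol/min
Reaction term: ξ·ΔH°_rxn = 236.59 × 68.4 = 16183 kJ/min
Sensible, feed 64.5→25 °C: -2302.8 kJ/min
Outlet flows (mol/min): A 46.412, B 473.18
Sensible, products 25→122 °C: 4746.1 kJ/min
Q = ΔH = 18626 kJ/min = 310.43 kW
Heat supplied = 310.43 kW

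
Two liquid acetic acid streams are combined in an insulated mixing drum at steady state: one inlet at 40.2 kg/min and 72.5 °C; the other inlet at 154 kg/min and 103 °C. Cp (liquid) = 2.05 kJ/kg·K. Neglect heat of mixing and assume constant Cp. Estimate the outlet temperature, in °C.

T_out = 96.7 °C

Energy balance with Q = 0: Σ ṁᵢCp,ᵢ(T_out − Tᵢ) = 0
T_out = Σ ṁᵢCp,ᵢTᵢ / Σ ṁᵢCp,ᵢ
      = 38492 / 398.11 = 96.686 °C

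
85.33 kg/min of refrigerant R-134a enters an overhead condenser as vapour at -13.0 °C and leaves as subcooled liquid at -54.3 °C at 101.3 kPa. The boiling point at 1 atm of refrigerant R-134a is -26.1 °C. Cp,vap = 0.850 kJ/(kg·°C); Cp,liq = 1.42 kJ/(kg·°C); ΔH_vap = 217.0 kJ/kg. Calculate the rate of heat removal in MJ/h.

Q_c = 1370 MJ/h

vapour -13.0→-26.1 °C: -11.135 kJ/kg
condensation at -26.1 °C: -217 kJ/kg
liquid -26.1→-54.3 °C: -40.044 kJ/kg
Δh = -11.135 + -217 + -40.044 = -268.18 kJ/kg
Q = ṁ·Δh = 85.33 kg/min × -268.18 kJ/kg = -22884 kJ/min
|Q| = 381.4 kW = 1373 MJ/h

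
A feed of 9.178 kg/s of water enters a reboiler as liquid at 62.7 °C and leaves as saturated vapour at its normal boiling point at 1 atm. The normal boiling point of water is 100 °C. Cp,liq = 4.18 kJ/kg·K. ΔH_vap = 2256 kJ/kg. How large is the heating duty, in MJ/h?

liquid 62.7→100 °C: 155.91 kJ/kg
vaporisation at 100 °C: 2256 kJ/kg
Δh = 155.91 + 2256 = 2411.9 kJ/kg
Q = ṁ·Δh = 9.178 kg/s × 2411.9 kJ/kg = 22137 kJ/s
|Q| = 22137 kW = 79692 MJ/h

Q = 79700 MJ/h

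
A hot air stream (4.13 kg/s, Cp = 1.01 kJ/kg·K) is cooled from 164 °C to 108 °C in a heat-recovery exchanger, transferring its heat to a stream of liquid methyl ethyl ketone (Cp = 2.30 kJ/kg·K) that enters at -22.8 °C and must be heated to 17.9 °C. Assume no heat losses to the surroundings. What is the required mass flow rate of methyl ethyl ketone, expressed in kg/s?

Heat released by hot stream: Q = 4.13 × 1.01 × (164 − 108) = 233.59 kJ/s
Energy balance on cold side (adiabatic exchanger): Q = ṁ_c·Cp_c·(T_c,out − T_c,in)
ṁ_c = 233.59 / [2.30 × (17.9 − -22.8)] = 2.4954 kg/s

ṁ_c = 2.50 kg/s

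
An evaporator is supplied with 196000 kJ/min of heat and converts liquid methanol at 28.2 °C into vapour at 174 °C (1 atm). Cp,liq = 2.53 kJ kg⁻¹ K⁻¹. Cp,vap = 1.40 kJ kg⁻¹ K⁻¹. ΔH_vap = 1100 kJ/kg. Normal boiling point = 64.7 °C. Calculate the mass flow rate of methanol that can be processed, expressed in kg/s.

ṁ = 2.43 kg/s

Δh = 2.53×(64.7−28.2) + 1100 + 1.40×(174−64.7) = 1345.4 kJ/kg
Q = 196000 kJ/min = 3266.7 kJ/s = 3266.7 kJ/s
ṁ = Q/Δh = 3266.7 / 1345.4 = 2.4281 kg/s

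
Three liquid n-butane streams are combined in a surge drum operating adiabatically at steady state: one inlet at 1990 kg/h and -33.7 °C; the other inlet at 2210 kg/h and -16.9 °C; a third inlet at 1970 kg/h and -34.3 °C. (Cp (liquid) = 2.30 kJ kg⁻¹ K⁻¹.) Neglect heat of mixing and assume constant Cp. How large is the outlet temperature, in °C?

T_out = -27.9 °C

Adiabatic, steady state ⇒ Σ ṁᵢCp,ᵢ(T_out − Tᵢ) = 0
Σ ṁᵢCp,ᵢTᵢ = 1990×2.30×-33.7 + 2210×2.30×-16.9 + 1970×2.30×-34.3 = -395560
Σ ṁᵢCp,ᵢ = 1990×2.30 + 2210×2.30 + 1970×2.30 = 14191
T_out = -395560 / 14191 = -27.874 °C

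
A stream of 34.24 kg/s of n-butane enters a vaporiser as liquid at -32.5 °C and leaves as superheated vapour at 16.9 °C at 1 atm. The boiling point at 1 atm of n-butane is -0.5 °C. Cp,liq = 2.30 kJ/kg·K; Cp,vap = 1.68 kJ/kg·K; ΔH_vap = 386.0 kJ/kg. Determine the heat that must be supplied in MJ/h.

Q = 60300 MJ/h

liquid -32.5→-0.5 °C: 73.6 kJ/kg
vaporisation at -0.5 °C: 386 kJ/kg
vapour -0.5→16.9 °C: 29.232 kJ/kg
Δh = 73.6 + 386 + 29.232 = 488.83 kJ/kg
Q = ṁ·Δh = 34.24 kg/s × 488.83 kJ/kg = 16738 kJ/s
|Q| = 16738 kW = 60255 MJ/h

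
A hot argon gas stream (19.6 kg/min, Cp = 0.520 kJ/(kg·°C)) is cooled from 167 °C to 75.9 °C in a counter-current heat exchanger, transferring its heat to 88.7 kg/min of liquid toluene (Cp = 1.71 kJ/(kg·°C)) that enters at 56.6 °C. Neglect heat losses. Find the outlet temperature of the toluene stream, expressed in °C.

T_c,out = 62.7 °C

Heat released by hot stream: Q = 19.6 × 0.520 × (167 − 75.9) = 928.49 kJ/min
Energy balance on cold side (adiabatic exchanger): Q = ṁ_c·Cp_c·(T_c,out − T_c,in)
T_c,out = 56.6 + 928.49/(88.7 × 1.71) = 62.722 °C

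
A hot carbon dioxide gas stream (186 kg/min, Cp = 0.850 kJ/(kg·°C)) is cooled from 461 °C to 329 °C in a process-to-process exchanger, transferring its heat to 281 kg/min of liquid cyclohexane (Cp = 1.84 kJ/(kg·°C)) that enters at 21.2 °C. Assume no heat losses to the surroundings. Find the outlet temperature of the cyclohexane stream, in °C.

T_c,out = 61.6 °C

Heat released by hot stream: Q = 186 × 0.850 × (461 − 329) = 20869 kJ/min
Energy balance on cold side (adiabatic exchanger): Q = ṁ_c·Cp_c·(T_c,out − T_c,in)
T_c,out = 21.2 + 20869/(281 × 1.84) = 61.563 °C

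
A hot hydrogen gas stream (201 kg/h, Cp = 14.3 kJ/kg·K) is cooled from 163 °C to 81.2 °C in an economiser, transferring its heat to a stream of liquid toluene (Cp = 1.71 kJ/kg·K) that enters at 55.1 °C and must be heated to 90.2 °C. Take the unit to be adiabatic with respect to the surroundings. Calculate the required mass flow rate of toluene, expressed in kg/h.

ṁ_c = 3920 kg/h

Heat released by hot stream: Q = 201 × 14.3 × (163 − 81.2) = 235120 kJ/h
Energy balance on cold side (adiabatic exchanger): Q = ṁ_c·Cp_c·(T_c,out − T_c,in)
ṁ_c = 235120 / [1.71 × (90.2 − 55.1)] = 3917.3 kg/h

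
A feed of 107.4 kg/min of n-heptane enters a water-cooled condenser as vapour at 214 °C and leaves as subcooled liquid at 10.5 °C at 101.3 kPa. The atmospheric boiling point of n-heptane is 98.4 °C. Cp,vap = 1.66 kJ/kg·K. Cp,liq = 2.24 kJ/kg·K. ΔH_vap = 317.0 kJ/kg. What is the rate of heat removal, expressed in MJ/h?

Q_c = 4550 MJ/h

vapour 214→98.4 °C: -191.9 kJ/kg
condensation at 98.4 °C: -317 kJ/kg
liquid 98.4→10.5 °C: -196.9 kJ/kg
Δh = -191.9 + -317 + -196.9 = -705.79 kJ/kg
Q = ṁ·Δh = 107.4 kg/min × -705.79 kJ/kg = -75802 kJ/min
|Q| = 1263.4 kW = 4548.1 MJ/h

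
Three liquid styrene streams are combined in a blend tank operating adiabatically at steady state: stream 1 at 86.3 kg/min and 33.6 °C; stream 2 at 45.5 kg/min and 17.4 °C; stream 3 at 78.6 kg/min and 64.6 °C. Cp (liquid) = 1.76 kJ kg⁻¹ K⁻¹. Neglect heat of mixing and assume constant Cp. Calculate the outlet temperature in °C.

No heat crosses the boundary, so H_out = H_in.
T_out = Σ ṁᵢCp,ᵢTᵢ / Σ ṁᵢCp,ᵢ
      = 15433 / 370.3 = 41.677 °C

T_out = 41.7 °C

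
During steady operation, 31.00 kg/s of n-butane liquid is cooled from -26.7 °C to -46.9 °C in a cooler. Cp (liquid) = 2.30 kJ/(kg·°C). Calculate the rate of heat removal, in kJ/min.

Q = ṁ·Cp·ΔT = 31.00 × 2.30 × (-46.9 − -26.7) = -1440.3 kJ/s
Cooling duty = 86416 kJ/min

Q_c = 86400 kJ/min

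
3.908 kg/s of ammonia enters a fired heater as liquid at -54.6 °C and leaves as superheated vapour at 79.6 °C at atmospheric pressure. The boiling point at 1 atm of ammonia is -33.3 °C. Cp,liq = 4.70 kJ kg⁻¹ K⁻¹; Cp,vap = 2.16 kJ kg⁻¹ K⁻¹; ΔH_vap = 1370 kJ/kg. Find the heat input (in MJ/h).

liquid -54.6→-33.3 °C: 100.11 kJ/kg
vaporisation at -33.3 °C: 1370 kJ/kg
vapour -33.3→79.6 °C: 243.86 kJ/kg
Δh = 100.11 + 1370 + 243.86 = 1714 kJ/kg
Q = ṁ·Δh = 3.908 kg/s × 1714 kJ/kg = 6698.2 kJ/s
|Q| = 6698.2 kW = 24114 MJ/h

Q = 24100 MJ/h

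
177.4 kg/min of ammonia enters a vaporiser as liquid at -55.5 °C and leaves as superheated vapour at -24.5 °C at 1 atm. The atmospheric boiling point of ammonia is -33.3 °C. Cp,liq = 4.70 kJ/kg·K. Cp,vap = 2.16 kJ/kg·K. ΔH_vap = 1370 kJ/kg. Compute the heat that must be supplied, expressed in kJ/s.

liquid -55.5→-33.3 °C: 104.34 kJ/kg
vaporisation at -33.3 °C: 1370 kJ/kg
vapour -33.3→-24.5 °C: 19.008 kJ/kg
Δh = 104.34 + 1370 + 19.008 = 1493.3 kJ/kg
Q = ṁ·Δh = 177.4 kg/min × 1493.3 kJ/kg = 264920 kJ/min
|Q| = 4415.3 kW

Q = 4420 kJ/s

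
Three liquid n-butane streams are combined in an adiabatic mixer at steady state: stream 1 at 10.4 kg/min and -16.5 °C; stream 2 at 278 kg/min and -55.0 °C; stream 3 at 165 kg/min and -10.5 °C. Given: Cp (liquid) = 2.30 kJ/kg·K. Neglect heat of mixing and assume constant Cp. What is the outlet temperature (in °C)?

T_out = -37.9 °C

Adiabatic, steady state ⇒ Σ ṁᵢCp,ᵢ(T_out − Tᵢ) = 0
Σ ṁᵢCp,ᵢTᵢ = 10.4×2.30×-16.5 + 278×2.30×-55.0 + 165×2.30×-10.5 = -39546
Σ ṁᵢCp,ᵢ = 10.4×2.30 + 278×2.30 + 165×2.30 = 1042.8
T_out = -39546 / 1042.8 = -37.923 °C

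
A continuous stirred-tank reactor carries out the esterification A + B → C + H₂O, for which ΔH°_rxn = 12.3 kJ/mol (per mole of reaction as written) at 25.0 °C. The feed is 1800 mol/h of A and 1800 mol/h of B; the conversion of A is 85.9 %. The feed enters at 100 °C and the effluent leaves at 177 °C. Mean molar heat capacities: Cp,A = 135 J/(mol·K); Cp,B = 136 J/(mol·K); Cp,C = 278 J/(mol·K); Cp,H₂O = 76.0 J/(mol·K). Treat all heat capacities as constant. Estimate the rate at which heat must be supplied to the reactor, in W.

Q_in = 21100 W

Extent of reaction ξ = 0.859 × 1800 = 1546.2 mol/h
Reaction term: ξ·ΔH°_rxn = 1546.2 × 12.3 = 19018 kJ/h
Sensible, feed 100→25 °C: -36585 kJ/h
Outlet flows (mol/h): A 253.8, B 253.8, C 1546.2, H₂O 1546.2
Sensible, products 25→177 °C: 93652 kJ/h
Q = ΔH = 76086 kJ/h = 21.135 kW
Heat supplied = 21135 W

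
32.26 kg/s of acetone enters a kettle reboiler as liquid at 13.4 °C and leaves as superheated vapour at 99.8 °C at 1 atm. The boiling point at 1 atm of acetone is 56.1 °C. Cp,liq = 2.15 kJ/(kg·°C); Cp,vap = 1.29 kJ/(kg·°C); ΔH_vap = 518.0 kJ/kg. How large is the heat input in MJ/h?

Q = 77400 MJ/h

liquid 13.4→56.1 °C: 91.805 kJ/kg
vaporisation at 56.1 °C: 518 kJ/kg
vapour 56.1→99.8 °C: 56.373 kJ/kg
Δh = 91.805 + 518 + 56.373 = 666.18 kJ/kg
Q = ṁ·Δh = 32.26 kg/s × 666.18 kJ/kg = 21491 kJ/s
|Q| = 21491 kW = 77367 MJ/h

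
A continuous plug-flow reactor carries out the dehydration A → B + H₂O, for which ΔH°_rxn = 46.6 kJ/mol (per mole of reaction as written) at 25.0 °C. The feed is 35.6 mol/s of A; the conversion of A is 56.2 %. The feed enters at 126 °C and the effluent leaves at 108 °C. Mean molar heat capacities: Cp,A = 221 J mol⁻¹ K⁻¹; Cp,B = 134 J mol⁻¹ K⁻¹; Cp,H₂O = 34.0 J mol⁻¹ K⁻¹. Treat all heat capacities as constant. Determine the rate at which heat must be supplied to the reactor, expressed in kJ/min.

Q_in = 42200 kJ/min

Extent of reaction ξ = 0.562 × 35.6 = 20.007 mol/s
Reaction term: ξ·ΔH°_rxn = 20.007 × 46.6 = 932.34 kJ/s
Sensible, feed 126→25 °C: -794.63 kJ/s
Outlet flows (mol/s): A 15.593, B 20.007, H₂O 20.007
Sensible, products 25→108 °C: 565 kJ/s
Q = ΔH = 702.71 kJ/s = 702.71 kW
Heat supplied = 42162 kJ/min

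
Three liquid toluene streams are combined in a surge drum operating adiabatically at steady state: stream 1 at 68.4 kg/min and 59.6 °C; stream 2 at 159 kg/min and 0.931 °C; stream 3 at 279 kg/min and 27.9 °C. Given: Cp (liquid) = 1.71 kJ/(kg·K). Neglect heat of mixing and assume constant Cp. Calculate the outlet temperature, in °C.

T_out = 23.7 °C

Adiabatic, steady state ⇒ Σ ṁᵢCp,ᵢ(T_out − Tᵢ) = 0
Σ ṁᵢCp,ᵢTᵢ = 68.4×1.71×59.6 + 159×1.71×0.931 + 279×1.71×27.9 = 20535
Σ ṁᵢCp,ᵢ = 68.4×1.71 + 159×1.71 + 279×1.71 = 865.94
T_out = 20535 / 865.94 = 23.714 °C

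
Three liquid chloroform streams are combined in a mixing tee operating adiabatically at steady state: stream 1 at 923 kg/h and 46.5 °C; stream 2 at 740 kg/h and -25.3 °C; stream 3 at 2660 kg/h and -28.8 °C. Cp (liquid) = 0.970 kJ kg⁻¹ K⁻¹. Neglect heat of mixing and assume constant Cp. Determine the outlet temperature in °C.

No heat crosses the boundary, so H_out = H_in.
Σ ṁᵢCp,ᵢTᵢ = 923×0.970×46.5 + 740×0.970×-25.3 + 2660×0.970×-28.8 = -50838
Σ ṁᵢCp,ᵢ = 923×0.970 + 740×0.970 + 2660×0.970 = 4193.3
T_out = -50838 / 4193.3 = -12.124 °C

T_out = -12.1 °C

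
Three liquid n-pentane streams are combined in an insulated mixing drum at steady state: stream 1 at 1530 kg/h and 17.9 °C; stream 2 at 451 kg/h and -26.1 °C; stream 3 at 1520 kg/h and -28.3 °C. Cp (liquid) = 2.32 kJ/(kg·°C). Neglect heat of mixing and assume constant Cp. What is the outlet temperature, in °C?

T_out = -7.83 °C

Adiabatic, steady state ⇒ Σ ṁᵢCp,ᵢ(T_out − Tᵢ) = 0
T_out = Σ ṁᵢCp,ᵢTᵢ / Σ ṁᵢCp,ᵢ
      = -63568 / 8122.3 = -7.8264 °C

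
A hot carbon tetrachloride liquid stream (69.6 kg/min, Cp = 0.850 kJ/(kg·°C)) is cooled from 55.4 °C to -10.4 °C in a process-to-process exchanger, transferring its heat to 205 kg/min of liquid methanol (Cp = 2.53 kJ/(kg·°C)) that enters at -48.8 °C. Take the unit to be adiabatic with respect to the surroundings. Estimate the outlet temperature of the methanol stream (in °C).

T_c,out = -41.3 °C

Heat released by hot stream: Q = 69.6 × 0.850 × (55.4 − -10.4) = 3892.7 kJ/min
Energy balance on cold side (adiabatic exchanger): Q = ṁ_c·Cp_c·(T_c,out − T_c,in)
T_c,out = -48.8 + 3892.7/(205 × 2.53) = -41.294 °C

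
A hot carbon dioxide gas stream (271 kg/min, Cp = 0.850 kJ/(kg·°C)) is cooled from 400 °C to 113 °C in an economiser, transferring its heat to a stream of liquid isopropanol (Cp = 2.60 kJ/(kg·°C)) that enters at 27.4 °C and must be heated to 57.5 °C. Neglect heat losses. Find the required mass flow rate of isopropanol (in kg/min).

ṁ_c = 845 kg/min

Heat released by hot stream: Q = 271 × 0.850 × (400 − 113) = 66110 kJ/min
Energy balance on cold side (adiabatic exchanger): Q = ṁ_c·Cp_c·(T_c,out − T_c,in)
ṁ_c = 66110 / [2.60 × (57.5 − 27.4)] = 844.75 kg/min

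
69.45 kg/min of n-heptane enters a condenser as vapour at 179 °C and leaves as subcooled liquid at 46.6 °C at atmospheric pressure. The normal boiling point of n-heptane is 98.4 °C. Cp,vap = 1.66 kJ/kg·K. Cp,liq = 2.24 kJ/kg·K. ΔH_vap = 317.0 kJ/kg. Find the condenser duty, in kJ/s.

Q_c = 656 kJ/s

vapour 179→98.4 °C: -133.8 kJ/kg
condensation at 98.4 °C: -317 kJ/kg
liquid 98.4→46.6 °C: -116.03 kJ/kg
Δh = -133.8 + -317 + -116.03 = -566.83 kJ/kg
Q = ṁ·Δh = 69.45 kg/min × -566.83 kJ/kg = -39366 kJ/min
|Q| = 656.1 kW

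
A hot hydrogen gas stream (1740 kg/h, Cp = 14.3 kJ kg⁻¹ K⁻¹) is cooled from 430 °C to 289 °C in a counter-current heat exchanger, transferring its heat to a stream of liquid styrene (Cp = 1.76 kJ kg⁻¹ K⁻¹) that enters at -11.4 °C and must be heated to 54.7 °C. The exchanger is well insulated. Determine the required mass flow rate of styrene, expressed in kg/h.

Heat released by hot stream: Q = 1740 × 14.3 × (430 − 289) = 3.5084e+06 kJ/h
Energy balance on cold side (adiabatic exchanger): Q = ṁ_c·Cp_c·(T_c,out − T_c,in)
ṁ_c = 3.5084e+06 / [1.76 × (54.7 − -11.4)] = 30157 kg/h

ṁ_c = 30200 kg/h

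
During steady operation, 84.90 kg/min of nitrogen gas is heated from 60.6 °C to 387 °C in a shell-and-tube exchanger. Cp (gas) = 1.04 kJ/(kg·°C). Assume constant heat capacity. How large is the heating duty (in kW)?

Q = ṁ·Cp·ΔT = 84.90 × 1.04 × (387 − 60.6) = 28820 kJ/min
Converting: 28820 / 60 s = 480.33 kW

Q = 480 kW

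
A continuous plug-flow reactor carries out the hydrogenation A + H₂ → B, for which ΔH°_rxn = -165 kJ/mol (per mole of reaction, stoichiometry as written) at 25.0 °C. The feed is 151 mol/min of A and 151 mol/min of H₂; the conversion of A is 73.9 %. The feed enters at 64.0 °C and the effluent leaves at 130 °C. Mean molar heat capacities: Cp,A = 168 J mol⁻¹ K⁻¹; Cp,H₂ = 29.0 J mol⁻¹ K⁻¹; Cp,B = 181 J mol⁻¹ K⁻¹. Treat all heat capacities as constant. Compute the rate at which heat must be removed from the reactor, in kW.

Q_out = 277 kW

Extent of reaction ξ = 0.739 × 151 = 111.59 mol/min
Reaction term: ξ·ΔH°_rxn = 111.59 × -165 = -18412 kJ/min
Sensible, feed 64.0→25 °C: -1160.1 kJ/min
Outlet flows (mol/min): A 39.411, H₂ 39.411, B 111.59
Sensible, products 25→130 °C: 2936 kJ/min
Q = ΔH = -16636 kJ/min = -277.27 kW
Heat removed = 277.27 kW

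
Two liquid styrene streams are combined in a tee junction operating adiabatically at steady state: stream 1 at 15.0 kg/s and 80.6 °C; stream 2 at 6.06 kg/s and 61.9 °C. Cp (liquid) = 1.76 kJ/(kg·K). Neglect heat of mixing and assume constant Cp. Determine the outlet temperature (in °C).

T_out = 75.2 °C

No heat crosses the boundary, so H_out = H_in.
Σ ṁᵢCp,ᵢTᵢ = 15.0×1.76×80.6 + 6.06×1.76×61.9 = 2788
Σ ṁᵢCp,ᵢ = 15.0×1.76 + 6.06×1.76 = 37.066
T_out = 2788 / 37.066 = 75.219 °C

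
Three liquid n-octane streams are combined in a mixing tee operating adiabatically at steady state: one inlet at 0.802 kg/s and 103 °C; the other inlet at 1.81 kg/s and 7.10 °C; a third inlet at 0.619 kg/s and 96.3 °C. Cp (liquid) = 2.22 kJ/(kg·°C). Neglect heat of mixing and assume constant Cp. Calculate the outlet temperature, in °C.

Energy balance with Q = 0: Σ ṁᵢCp,ᵢ(T_out − Tᵢ) = 0
Σ ṁᵢCp,ᵢTᵢ = 0.802×2.22×103 + 1.81×2.22×7.10 + 0.619×2.22×96.3 = 344.25
Σ ṁᵢCp,ᵢ = 0.802×2.22 + 1.81×2.22 + 0.619×2.22 = 7.1728
T_out = 344.25 / 7.1728 = 47.993 °C

T_out = 48.0 °C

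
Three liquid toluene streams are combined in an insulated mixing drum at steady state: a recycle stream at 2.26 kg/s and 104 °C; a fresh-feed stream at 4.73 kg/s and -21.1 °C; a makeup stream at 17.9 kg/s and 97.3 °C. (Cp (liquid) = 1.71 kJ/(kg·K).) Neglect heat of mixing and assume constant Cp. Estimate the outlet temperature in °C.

T_out = 75.4 °C

Energy balance with Q = 0: Σ ṁᵢCp,ᵢ(T_out − Tᵢ) = 0
Σ ṁᵢCp,ᵢTᵢ = 2.26×1.71×104 + 4.73×1.71×-21.1 + 17.9×1.71×97.3 = 3209.5
Σ ṁᵢCp,ᵢ = 2.26×1.71 + 4.73×1.71 + 17.9×1.71 = 42.562
T_out = 3209.5 / 42.562 = 75.408 °C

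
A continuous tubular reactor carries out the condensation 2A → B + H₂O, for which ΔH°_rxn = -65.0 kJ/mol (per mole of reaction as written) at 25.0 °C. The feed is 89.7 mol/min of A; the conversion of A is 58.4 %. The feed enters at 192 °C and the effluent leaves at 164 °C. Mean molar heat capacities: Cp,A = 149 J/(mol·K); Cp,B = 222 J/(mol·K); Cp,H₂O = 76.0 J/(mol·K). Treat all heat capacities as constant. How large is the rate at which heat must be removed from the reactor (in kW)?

Extent of reaction ξ = 0.584 × 89.7 / 2 = 26.192 mol/min
Reaction term: ξ·ΔH°_rxn = 26.192 × -65.0 = -1702.5 kJ/min
Sensible, feed 192→25 °C: -2232 kJ/min
Outlet flows (mol/min): A 37.315, B 26.192, H₂O 26.192
Sensible, products 25→164 °C: 1857.8 kJ/min
Q = ΔH = -2076.7 kJ/min = -34.612 kW
Heat removed = 34.612 kW

Q_out = 34.6 kW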